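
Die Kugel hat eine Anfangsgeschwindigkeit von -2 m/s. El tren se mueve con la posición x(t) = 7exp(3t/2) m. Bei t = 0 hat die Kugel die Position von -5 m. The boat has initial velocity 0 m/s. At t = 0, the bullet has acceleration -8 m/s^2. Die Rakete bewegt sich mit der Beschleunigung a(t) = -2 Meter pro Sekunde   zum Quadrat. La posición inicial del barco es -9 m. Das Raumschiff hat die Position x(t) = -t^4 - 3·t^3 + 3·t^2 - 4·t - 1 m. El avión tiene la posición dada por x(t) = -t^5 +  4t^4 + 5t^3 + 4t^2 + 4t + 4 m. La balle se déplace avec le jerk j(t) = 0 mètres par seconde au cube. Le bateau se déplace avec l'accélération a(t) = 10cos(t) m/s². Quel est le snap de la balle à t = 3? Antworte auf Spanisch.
Para resolver esto, necesitamos tomar 1 derivada de nuestra ecuación de la sacudida j(t) = 0. Derivando la sacudida, obtenemos el snap: s(t) = 0. Tenemos el snap s(t) = 0. Sustituyendo t = 3: s(3) = 0.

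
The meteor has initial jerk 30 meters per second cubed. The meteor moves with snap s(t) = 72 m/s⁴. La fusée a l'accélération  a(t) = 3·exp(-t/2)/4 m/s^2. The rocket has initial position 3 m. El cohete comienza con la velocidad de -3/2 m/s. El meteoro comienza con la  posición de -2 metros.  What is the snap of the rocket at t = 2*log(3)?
To solve this, we need to take 2 derivatives of our acceleration equation a(t) = 3·exp(-t/2)/4. The derivative of acceleration gives jerk: j(t) = -3·exp(-t/2)/8. The derivative of jerk gives snap: s(t) = 3·exp(-t/2)/16. Using s(t) = 3·exp(-t/2)/16 and substituting t = 2*log(3), we find s = 1/16.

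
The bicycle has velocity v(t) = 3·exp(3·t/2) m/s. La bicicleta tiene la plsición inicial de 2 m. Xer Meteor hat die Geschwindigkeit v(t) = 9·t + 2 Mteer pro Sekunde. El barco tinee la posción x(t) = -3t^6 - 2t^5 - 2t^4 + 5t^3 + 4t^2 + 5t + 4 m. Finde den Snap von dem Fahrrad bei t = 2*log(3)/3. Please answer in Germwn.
Um dies zu lösen, müssen wir 3 Ableitungen unserer Gleichung für die Geschwindigkeit v(t) = 3·exp(3·t/2) nehmen. Durch Ableiten von der Geschwindigkeit erhalten wir die Beschleunigung: a(t) = 9·exp(3·t/2)/2. Mit d/dt von a(t) finden wir j(t) = 27·exp(3·t/2)/4. Durch Ableiten von dem Ruck erhalten wir den Snap: s(t) = 81·exp(3·t/2)/8. Wir haben den Snap s(t) = 81·exp(3·t/2)/8. Durch Einsetzen von t = 2*log(3)/3: s(2*log(3)/3) = 243/8.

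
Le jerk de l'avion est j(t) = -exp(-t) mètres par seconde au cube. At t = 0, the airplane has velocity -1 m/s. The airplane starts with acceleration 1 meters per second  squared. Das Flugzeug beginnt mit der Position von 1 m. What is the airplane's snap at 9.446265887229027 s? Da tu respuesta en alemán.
Wir müssen unsere Gleichung für den Ruck j(t) = -exp(-t) 1-mal ableiten. Die Ableitung von dem Ruck ergibt den Snap: s(t) = exp(-t). Aus der Gleichung für den Snap s(t) = exp(-t), setzen wir t = 9.446265887229027 ein und erhalten s = 0.0000789839502737507.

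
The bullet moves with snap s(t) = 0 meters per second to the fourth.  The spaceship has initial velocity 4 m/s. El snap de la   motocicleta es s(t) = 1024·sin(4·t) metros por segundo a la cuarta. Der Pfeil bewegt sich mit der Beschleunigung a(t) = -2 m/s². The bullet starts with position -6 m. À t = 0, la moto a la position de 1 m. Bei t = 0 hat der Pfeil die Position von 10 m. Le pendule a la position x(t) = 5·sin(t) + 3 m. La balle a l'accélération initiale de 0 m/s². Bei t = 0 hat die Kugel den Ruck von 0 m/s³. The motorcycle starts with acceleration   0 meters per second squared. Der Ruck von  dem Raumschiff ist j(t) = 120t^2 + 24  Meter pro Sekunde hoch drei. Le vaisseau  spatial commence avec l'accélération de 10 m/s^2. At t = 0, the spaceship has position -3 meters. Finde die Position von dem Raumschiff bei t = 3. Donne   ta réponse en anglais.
Starting from jerk j(t) = 120·t^2 + 24, we take 3 integrals. Taking ∫j(t)dt and applying a(0) = 10, we find a(t) = 40·t^3 + 24·t + 10. Taking ∫a(t)dt and applying v(0) = 4, we find v(t) = 10·t^4 + 12·t^2 + 10·t + 4. Integrating velocity and using the initial condition x(0) = -3, we get x(t) = 2·t^5 + 4·t^3 + 5·t^2 + 4·t - 3. From the given position equation x(t) = 2·t^5 + 4·t^3 + 5·t^2 + 4·t - 3, we substitute t = 3 to get x = 648.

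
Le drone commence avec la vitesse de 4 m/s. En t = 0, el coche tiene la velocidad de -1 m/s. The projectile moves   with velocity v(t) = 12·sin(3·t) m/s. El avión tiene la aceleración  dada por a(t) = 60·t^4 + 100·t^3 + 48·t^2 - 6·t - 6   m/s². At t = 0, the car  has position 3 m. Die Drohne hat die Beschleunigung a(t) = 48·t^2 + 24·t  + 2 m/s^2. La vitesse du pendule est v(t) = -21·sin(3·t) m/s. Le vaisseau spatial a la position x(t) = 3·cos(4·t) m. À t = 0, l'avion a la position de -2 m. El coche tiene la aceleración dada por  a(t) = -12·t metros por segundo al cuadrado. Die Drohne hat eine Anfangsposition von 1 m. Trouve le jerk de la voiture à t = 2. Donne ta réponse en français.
Nous devons dériver notre équation de l'accélération a(t) = -12·t 1 fois. En prenant d/dt de a(t), nous trouvons j(t) = -12. De l'équation du jerk j(t) = -12, nous substituons t = 2 pour obtenir j = -12.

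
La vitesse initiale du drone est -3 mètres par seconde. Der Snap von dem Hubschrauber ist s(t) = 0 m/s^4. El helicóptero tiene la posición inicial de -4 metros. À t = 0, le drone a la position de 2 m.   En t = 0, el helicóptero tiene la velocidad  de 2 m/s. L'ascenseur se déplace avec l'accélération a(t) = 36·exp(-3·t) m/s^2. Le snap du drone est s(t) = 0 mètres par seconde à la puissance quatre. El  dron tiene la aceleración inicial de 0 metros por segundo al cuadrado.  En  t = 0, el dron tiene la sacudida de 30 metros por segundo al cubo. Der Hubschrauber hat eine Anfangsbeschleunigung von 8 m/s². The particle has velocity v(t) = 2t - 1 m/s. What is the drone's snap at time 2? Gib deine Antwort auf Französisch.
En utilisant s(t) = 0 et en substituant t = 2, nous trouvons s = 0.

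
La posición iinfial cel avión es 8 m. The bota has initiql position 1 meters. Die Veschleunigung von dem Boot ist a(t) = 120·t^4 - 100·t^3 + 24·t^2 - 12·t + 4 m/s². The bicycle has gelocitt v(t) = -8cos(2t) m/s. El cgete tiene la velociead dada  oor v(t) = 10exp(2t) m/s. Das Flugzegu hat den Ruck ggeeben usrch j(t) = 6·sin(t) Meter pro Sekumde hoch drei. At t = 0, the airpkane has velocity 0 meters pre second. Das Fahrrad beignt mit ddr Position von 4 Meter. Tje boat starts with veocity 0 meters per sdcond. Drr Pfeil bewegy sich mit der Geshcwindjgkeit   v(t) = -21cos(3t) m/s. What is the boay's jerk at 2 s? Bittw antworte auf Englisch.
Starting from acceleration a(t) = 120·t^4 - 100·t^3 + 24·t^2 - 12·t + 4, we take 1 derivative. The derivative of acceleration gives jerk: j(t) = 480·t^3 - 300·t^2 + 48·t - 12. Using j(t) = 480·t^3 - 300·t^2 + 48·t - 12 and substituting t = 2, we find j = 2724.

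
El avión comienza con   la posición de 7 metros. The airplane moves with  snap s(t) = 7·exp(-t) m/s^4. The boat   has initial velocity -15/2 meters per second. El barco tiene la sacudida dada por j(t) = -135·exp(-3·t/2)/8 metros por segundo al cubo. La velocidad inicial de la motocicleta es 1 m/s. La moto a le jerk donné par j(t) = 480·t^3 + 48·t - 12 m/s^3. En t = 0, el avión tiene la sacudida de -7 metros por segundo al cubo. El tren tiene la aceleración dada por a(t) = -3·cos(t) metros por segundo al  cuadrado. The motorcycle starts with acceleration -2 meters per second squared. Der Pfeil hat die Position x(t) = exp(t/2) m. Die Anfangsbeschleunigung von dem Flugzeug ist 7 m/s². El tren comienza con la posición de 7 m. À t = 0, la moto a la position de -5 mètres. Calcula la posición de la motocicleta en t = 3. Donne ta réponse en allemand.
Wir müssen die Stammfunktion unserer Gleichung für den Ruck j(t) = 480·t^3 + 48·t - 12 3-mal finden. Durch Integration von dem Ruck und Verwendung der Anfangsbedingung a(0) = -2, erhalten wir a(t) = 120·t^4 + 24·t^2 - 12·t - 2. Mit ∫a(t)dt und Anwendung von v(0) = 1, finden wir v(t) = 24·t^5 + 8·t^3 - 6·t^2 - 2·t + 1. Mit ∫v(t)dt und Anwendung von x(0) = -5, finden wir x(t) = 4·t^6 + 2·t^4 - 2·t^3 - t^2 + t - 5. Aus der Gleichung für die Position x(t) = 4·t^6 + 2·t^4 - 2·t^3 - t^2 + t - 5, setzen wir t = 3 ein und erhalten x = 3013.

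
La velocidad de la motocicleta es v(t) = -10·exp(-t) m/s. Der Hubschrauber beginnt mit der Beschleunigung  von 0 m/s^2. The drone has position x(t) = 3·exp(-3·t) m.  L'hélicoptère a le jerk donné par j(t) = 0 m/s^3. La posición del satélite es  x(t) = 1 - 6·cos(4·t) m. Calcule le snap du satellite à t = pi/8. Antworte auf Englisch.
We must differentiate our position equation x(t) = 1 - 6·cos(4·t) 4 times. The derivative of position gives velocity: v(t) = 24·sin(4·t). Differentiating velocity, we get acceleration: a(t) = 96·cos(4·t). The derivative of acceleration gives jerk: j(t) = -384·sin(4·t). Taking d/dt of j(t), we find s(t) = -1536·cos(4·t). From the given snap equation s(t) = -1536·cos(4·t), we substitute t = pi/8 to get s = 0.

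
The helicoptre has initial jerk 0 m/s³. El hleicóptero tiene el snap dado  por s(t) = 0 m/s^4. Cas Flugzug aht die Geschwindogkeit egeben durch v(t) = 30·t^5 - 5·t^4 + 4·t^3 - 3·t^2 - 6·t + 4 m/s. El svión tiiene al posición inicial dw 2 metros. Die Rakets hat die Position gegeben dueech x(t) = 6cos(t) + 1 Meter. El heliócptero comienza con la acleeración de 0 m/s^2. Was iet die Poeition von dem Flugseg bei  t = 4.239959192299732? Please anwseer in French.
En partant de la vitesse v(t) = 30·t^5 - 5·t^4 + 4·t^3 - 3·t^2 - 6·t + 4, nous prenons 1 primitive. En prenant ∫v(t)dt et en appliquant x(0) = 2, nous trouvons x(t) = 5·t^6 - t^5 + t^4 - t^3 - 3·t^2 + 4·t + 2. De l'équation de la position x(t) = 5·t^6 - t^5 + t^4 - t^3 - 3·t^2 + 4·t + 2, nous substituons t = 4.239959192299732 pour obtenir x = 27891.3037057267.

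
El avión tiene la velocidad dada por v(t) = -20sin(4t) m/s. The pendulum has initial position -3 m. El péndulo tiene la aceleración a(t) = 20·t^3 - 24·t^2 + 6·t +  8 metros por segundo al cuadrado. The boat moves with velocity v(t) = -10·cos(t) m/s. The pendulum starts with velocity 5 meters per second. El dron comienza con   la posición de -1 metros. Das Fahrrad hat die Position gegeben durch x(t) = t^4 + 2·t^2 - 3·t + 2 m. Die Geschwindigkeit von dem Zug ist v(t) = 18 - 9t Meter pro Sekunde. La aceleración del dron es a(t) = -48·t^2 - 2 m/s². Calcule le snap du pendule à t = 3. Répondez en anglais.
To solve this, we need to take 2 derivatives of our acceleration equation a(t) = 20·t^3 - 24·t^2 + 6·t + 8. Differentiating acceleration, we get jerk: j(t) = 60·t^2 - 48·t + 6. Taking d/dt of j(t), we find s(t) = 120·t - 48. Using s(t) = 120·t - 48 and substituting t = 3, we find s = 312.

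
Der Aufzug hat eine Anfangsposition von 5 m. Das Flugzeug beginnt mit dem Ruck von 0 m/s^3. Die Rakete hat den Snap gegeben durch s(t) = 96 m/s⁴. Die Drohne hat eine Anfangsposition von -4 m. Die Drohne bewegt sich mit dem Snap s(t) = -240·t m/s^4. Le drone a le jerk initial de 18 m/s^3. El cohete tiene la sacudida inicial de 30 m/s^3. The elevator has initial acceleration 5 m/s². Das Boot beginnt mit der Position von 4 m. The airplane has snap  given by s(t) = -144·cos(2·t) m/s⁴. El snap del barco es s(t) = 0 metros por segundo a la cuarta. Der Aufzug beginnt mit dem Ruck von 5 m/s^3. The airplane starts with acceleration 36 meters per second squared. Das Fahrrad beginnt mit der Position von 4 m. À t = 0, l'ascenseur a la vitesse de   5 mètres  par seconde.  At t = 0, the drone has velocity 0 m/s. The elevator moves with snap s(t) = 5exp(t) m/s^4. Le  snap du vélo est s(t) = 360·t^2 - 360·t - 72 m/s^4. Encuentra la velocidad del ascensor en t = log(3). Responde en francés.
Nous devons trouver la primitive de notre équation du snap s(t) = 5·exp(t) 3 fois. En prenant ∫s(t)dt et en appliquant j(0) = 5, nous trouvons j(t) = 5·exp(t). La primitive du jerk, avec a(0) = 5, donne l'accélération: a(t) = 5·exp(t). En prenant ∫a(t)dt et en appliquant v(0) = 5, nous trouvons v(t) = 5·exp(t). Nous avons la vitesse v(t) = 5·exp(t). En substituant t = log(3): v(log(3)) = 15.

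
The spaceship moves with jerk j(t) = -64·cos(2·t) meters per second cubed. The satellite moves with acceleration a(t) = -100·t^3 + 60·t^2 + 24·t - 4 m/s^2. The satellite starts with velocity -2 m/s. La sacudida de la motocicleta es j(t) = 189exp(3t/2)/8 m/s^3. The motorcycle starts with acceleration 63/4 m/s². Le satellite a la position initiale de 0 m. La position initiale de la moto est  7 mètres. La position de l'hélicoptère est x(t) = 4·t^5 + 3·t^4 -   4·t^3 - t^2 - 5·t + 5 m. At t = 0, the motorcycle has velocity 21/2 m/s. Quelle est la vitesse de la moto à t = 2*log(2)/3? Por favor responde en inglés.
To solve this, we need to take 2 antiderivatives of our jerk equation j(t) = 189·exp(3·t/2)/8. Integrating jerk and using the initial condition a(0) = 63/4, we get a(t) = 63·exp(3·t/2)/4. Taking ∫a(t)dt and applying v(0) = 21/2, we find v(t) = 21·exp(3·t/2)/2. From the given velocity equation v(t) = 21·exp(3·t/2)/2, we substitute t = 2*log(2)/3 to get v = 21.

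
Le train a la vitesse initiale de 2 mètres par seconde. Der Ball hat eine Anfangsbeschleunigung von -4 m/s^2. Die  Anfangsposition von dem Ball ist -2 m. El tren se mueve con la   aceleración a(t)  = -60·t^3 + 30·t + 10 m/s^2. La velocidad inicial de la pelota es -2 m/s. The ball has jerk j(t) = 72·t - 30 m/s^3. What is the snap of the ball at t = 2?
Starting from jerk j(t) = 72·t - 30, we take 1 derivative. Taking d/dt of j(t), we find s(t) = 72. From the given snap equation s(t) = 72, we substitute t = 2 to get s = 72.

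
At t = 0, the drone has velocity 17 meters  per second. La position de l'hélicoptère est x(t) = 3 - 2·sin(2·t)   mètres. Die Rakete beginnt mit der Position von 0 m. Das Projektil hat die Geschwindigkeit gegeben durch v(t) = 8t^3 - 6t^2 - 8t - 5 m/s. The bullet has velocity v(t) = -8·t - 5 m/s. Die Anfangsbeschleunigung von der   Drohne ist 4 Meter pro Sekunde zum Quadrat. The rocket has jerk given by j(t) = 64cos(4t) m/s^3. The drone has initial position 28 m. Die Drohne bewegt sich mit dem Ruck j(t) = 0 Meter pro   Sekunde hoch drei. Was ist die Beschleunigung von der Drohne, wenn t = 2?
Um dies zu lösen, müssen wir 1 Stammfunktion unserer Gleichung für den Ruck j(t) = 0 finden. Die Stammfunktion von dem Ruck, mit a(0) = 4, ergibt die Beschleunigung: a(t) = 4. Aus der Gleichung für die Beschleunigung a(t) = 4, setzen wir t = 2 ein und erhalten a = 4.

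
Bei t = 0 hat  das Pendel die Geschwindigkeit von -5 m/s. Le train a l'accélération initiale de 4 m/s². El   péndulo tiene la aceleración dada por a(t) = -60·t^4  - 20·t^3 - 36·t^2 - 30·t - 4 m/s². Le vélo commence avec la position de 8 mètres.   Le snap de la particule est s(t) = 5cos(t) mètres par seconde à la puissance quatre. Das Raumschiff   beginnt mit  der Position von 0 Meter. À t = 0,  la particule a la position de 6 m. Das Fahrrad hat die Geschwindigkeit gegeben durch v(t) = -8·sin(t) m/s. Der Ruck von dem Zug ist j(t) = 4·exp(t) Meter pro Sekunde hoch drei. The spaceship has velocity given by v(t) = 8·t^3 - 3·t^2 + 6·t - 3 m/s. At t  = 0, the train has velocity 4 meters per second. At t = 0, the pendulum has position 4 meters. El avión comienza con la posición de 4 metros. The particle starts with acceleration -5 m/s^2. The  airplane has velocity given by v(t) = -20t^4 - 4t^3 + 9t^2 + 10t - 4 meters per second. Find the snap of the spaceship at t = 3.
Starting from velocity v(t) = 8·t^3 - 3·t^2 + 6·t - 3, we take 3 derivatives. Taking d/dt of v(t), we find a(t) = 24·t^2 - 6·t + 6. Taking d/dt of a(t), we find j(t) = 48·t - 6. Taking d/dt of j(t), we find s(t) = 48. Using s(t) = 48 and substituting t = 3, we find s = 48.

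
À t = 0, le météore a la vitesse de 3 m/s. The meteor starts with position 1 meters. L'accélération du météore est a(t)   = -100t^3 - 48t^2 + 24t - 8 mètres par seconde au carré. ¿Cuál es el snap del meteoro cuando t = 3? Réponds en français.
Nous devons dériver notre équation de l'accélération a(t) = -100·t^3 - 48·t^2 + 24·t - 8 2 fois. En dérivant l'accélération, nous obtenons le jerk: j(t) = -300·t^2 - 96·t + 24. En dérivant le jerk, nous obtenons le snap: s(t) = -600·t - 96. En utilisant s(t) = -600·t - 96 et en substituant t = 3, nous trouvons s = -1896.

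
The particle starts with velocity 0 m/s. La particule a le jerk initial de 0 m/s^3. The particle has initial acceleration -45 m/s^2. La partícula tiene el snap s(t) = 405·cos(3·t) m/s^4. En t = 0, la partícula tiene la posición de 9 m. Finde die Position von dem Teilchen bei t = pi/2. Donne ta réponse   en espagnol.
Para resolver esto, necesitamos tomar 4 integrales de nuestra ecuación del snap s(t) = 405·cos(3·t). La antiderivada del snap, con j(0) = 0, da la sacudida: j(t) = 135·sin(3·t). Tomando ∫j(t)dt y aplicando a(0) = -45, encontramos a(t) = -45·cos(3·t). Integrando la aceleración y usando la condición inicial v(0) = 0, obtenemos v(t) = -15·sin(3·t). Integrando la velocidad y usando la condición inicial x(0) = 9, obtenemos x(t) = 5·cos(3·t) + 4. Tenemos la posición x(t) = 5·cos(3·t) + 4. Sustituyendo t = pi/2: x(pi/2) = 4.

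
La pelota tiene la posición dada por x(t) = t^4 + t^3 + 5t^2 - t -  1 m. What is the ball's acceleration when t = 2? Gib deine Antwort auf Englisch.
To solve this, we need to take 2 derivatives of our position equation x(t) = t^4 + t^3 + 5·t^2 - t - 1. Taking d/dt of x(t), we find v(t) = 4·t^3 + 3·t^2 + 10·t - 1. The derivative of velocity gives acceleration: a(t) = 12·t^2 + 6·t + 10. From the given acceleration equation a(t) = 12·t^2 + 6·t + 10, we substitute t = 2 to get a = 70.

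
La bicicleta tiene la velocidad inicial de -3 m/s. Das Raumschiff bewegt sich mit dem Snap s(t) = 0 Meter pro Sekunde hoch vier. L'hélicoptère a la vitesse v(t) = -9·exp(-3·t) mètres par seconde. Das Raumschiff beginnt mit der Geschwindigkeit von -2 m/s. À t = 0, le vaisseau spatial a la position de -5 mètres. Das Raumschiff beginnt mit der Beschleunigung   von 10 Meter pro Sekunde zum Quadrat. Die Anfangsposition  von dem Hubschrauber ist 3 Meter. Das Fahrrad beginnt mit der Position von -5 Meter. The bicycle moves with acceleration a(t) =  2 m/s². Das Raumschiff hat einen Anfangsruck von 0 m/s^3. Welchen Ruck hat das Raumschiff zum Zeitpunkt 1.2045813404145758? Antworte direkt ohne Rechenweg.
Die Antwort ist 0.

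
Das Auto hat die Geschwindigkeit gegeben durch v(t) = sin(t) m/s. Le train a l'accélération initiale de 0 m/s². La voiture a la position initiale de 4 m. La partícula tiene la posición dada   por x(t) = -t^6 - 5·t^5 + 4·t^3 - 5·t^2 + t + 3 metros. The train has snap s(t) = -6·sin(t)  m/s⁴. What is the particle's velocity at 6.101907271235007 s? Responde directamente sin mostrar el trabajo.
The velocity at t = 6.101907271235007 is v = -85026.1849851208.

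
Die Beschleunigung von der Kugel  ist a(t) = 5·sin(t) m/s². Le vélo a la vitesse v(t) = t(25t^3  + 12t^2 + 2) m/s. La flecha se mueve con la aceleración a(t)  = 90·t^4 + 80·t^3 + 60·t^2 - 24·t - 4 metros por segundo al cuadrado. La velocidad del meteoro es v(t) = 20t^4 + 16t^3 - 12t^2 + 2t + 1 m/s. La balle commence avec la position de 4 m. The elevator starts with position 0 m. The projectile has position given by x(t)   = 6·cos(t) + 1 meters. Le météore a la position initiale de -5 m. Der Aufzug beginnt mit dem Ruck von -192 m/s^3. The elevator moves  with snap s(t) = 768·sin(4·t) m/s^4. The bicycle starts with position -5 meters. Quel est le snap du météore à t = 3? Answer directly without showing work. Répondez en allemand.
Bei t = 3, s = 1536.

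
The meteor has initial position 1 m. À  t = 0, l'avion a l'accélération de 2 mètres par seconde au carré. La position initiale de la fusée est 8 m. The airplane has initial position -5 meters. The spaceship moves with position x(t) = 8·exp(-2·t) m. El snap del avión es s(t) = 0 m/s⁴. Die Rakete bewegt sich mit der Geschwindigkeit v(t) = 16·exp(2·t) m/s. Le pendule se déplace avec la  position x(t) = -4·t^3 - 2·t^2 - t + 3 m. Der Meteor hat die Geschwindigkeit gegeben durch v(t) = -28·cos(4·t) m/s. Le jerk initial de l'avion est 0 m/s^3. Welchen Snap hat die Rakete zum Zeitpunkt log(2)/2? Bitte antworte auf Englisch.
We must differentiate our velocity equation v(t) = 16·exp(2·t) 3 times. The derivative of velocity gives acceleration: a(t) = 32·exp(2·t). Differentiating acceleration, we get jerk: j(t) = 64·exp(2·t). The derivative of jerk gives snap: s(t) = 128·exp(2·t). From the given snap equation s(t) = 128·exp(2·t), we substitute t = log(2)/2 to get s = 256.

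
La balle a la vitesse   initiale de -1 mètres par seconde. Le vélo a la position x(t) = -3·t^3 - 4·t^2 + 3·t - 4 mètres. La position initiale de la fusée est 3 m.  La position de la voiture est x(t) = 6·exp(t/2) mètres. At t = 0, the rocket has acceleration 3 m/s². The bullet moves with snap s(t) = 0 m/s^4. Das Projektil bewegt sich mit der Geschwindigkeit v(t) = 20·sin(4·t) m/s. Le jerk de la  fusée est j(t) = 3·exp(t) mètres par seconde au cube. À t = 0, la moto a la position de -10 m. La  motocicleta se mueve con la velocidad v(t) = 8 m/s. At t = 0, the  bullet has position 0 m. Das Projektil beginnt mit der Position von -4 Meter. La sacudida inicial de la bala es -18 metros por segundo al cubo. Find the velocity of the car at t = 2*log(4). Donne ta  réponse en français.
En partant de la position x(t) = 6·exp(t/2), nous prenons 1 dérivée. La dérivée de la position donne la vitesse: v(t) = 3·exp(t/2). En utilisant v(t) = 3·exp(t/2) et en substituant t = 2*log(4), nous trouvons v = 12.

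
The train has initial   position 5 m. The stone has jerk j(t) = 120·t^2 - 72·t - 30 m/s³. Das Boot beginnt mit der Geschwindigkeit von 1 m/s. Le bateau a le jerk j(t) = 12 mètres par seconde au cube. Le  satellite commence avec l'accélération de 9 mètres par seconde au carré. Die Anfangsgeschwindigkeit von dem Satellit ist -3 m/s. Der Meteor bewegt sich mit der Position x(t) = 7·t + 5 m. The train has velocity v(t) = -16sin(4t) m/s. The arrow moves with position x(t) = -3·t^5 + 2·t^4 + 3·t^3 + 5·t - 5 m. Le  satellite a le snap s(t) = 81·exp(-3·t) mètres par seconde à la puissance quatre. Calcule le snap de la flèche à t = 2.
Pour résoudre ceci, nous devons prendre 4 dérivées de notre équation de la position x(t) = -3·t^5 + 2·t^4 + 3·t^3 + 5·t - 5. En prenant d/dt de x(t), nous trouvons v(t) = -15·t^4 + 8·t^3 + 9·t^2 + 5. En dérivant la vitesse, nous obtenons l'accélération: a(t) = -60·t^3 + 24·t^2 + 18·t. En prenant d/dt de a(t), nous trouvons j(t) = -180·t^2 + 48·t + 18. En dérivant le jerk, nous obtenons le snap: s(t) = 48 - 360·t. En utilisant s(t) = 48 - 360·t et en substituant t = 2, nous trouvons s = -672.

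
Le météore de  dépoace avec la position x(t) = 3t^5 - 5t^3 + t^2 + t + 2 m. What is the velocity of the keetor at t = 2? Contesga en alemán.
Um dies zu lösen, müssen wir 1 Ableitung unserer Gleichung für die Position x(t) = 3·t^5 - 5·t^3 + t^2 + t + 2 nehmen. Durch Ableiten von der Position erhalten wir die Geschwindigkeit: v(t) = 15·t^4 - 15·t^2 + 2·t + 1. Mit v(t) = 15·t^4 - 15·t^2 + 2·t + 1 und Einsetzen von t = 2, finden wir v = 185.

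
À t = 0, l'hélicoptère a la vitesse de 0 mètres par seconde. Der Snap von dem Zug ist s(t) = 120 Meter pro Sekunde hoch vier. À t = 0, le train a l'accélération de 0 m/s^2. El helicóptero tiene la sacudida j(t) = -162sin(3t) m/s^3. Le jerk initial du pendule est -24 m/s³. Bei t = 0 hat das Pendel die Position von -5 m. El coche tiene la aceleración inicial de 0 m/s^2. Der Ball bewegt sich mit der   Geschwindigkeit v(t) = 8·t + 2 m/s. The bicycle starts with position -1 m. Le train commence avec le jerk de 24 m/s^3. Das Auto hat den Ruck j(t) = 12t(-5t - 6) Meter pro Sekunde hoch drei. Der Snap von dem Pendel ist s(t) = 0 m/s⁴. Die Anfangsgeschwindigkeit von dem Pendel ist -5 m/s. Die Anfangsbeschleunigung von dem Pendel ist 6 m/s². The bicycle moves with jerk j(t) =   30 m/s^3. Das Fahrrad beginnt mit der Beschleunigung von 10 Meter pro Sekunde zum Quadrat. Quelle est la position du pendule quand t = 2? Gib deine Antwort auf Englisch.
We need to integrate our snap equation s(t) = 0 4 times. The integral of snap, with j(0) = -24, gives jerk: j(t) = -24. The integral of jerk is acceleration. Using a(0) = 6, we get a(t) = 6 - 24·t. The integral of acceleration is velocity. Using v(0) = -5, we get v(t) = -12·t^2 + 6·t - 5. The integral of velocity, with x(0) = -5, gives position: x(t) = -4·t^3 + 3·t^2 - 5·t - 5. Using x(t) = -4·t^3 + 3·t^2 - 5·t - 5 and substituting t = 2, we find x = -35.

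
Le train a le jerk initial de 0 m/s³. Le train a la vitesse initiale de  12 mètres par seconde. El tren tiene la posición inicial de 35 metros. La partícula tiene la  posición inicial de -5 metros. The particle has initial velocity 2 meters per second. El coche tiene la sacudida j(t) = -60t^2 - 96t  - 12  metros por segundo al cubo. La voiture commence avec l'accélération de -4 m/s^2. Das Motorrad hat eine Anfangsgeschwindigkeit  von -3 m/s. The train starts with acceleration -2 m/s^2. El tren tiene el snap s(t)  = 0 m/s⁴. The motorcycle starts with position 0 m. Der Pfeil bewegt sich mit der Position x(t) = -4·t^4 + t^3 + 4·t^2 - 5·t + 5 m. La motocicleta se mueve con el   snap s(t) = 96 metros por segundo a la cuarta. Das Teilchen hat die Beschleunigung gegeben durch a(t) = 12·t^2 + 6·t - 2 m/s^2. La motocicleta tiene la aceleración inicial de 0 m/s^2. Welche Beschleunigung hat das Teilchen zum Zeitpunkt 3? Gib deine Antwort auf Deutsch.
Mit a(t) = 12·t^2 + 6·t - 2 und Einsetzen von t = 3, finden wir a = 124.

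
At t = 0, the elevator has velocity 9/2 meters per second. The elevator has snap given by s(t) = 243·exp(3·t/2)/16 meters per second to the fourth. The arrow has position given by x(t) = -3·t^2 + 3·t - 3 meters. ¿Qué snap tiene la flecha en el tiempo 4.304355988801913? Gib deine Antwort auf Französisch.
Pour résoudre ceci, nous devons prendre 4 dérivées de notre équation de la position x(t) = -3·t^2 + 3·t - 3. En dérivant la position, nous obtenons la vitesse: v(t) = 3 - 6·t. En dérivant la vitesse, nous obtenons l'accélération: a(t) = -6. En prenant d/dt de a(t), nous trouvons j(t) = 0. En prenant d/dt de j(t), nous trouvons s(t) = 0. Nous avons le snap s(t) = 0. En substituant t = 4.304355988801913: s(4.304355988801913) = 0.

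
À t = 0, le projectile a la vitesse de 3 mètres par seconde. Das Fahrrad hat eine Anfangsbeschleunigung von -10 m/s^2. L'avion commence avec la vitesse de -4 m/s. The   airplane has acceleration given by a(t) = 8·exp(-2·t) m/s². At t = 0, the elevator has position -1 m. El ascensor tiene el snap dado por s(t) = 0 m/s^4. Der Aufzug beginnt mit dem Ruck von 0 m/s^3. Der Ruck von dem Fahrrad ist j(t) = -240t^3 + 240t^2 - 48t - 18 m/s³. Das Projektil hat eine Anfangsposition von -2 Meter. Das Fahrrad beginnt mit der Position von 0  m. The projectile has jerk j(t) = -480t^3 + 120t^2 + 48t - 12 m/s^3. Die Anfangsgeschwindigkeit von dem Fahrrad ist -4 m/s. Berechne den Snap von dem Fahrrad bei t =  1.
Um dies zu lösen, müssen wir 1 Ableitung unserer Gleichung für den Ruck j(t) = -240·t^3 + 240·t^2 - 48·t - 18 nehmen. Durch Ableiten von dem Ruck erhalten wir den Snap: s(t) = -720·t^2 + 480·t - 48. Wir haben den Snap s(t) = -720·t^2 + 480·t - 48. Durch Einsetzen von t = 1: s(1) = -288.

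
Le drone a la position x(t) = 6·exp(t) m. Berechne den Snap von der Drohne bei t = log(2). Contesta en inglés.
Starting from position x(t) = 6·exp(t), we take 4 derivatives. Differentiating position, we get velocity: v(t) = 6·exp(t). The derivative of velocity gives acceleration: a(t) = 6·exp(t). The derivative of acceleration gives jerk: j(t) = 6·exp(t). Differentiating jerk, we get snap: s(t) = 6·exp(t). From the given snap equation s(t) = 6·exp(t), we substitute t = log(2) to get s = 12.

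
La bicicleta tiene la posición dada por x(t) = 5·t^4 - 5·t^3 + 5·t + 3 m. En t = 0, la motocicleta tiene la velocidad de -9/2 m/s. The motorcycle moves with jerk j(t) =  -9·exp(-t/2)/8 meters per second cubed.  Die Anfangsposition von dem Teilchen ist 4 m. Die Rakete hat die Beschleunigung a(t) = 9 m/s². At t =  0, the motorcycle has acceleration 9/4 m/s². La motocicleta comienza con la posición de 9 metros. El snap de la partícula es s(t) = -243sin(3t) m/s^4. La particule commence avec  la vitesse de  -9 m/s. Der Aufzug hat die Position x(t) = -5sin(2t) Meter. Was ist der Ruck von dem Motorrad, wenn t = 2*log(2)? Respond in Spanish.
Tenemos la sacudida j(t) = -9·exp(-t/2)/8. Sustituyendo t = 2*log(2): j(2*log(2)) = -9/16.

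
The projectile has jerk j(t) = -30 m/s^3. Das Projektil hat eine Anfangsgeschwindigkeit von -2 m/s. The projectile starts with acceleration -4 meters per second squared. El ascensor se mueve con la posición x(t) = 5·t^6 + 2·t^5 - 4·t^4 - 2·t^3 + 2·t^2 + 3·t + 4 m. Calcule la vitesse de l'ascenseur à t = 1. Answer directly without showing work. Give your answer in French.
La vitesse à t = 1 est v = 25.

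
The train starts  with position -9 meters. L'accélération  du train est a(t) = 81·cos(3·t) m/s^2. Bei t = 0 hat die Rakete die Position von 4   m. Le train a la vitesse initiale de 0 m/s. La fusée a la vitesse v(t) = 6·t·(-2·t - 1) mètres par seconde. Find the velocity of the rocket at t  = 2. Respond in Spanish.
Usando v(t) = 6·t·(-2·t - 1) y sustituyendo t = 2, encontramos v = -60.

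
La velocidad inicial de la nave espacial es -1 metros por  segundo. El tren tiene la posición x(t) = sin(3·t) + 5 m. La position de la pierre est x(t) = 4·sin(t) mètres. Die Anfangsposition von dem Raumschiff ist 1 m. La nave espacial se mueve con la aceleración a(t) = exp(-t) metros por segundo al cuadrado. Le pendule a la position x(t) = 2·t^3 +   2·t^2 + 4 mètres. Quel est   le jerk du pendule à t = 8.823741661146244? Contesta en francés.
En partant de la position x(t) = 2·t^3 + 2·t^2 + 4, nous prenons 3 dérivées. La dérivée de la position donne la vitesse: v(t) = 6·t^2 + 4·t. En dérivant la vitesse, nous obtenons l'accélération: a(t) = 12·t + 4. La dérivée de l'accélération donne le jerk: j(t) = 12. Nous avons le jerk j(t) = 12. En substituant t = 8.823741661146244: j(8.823741661146244) = 12.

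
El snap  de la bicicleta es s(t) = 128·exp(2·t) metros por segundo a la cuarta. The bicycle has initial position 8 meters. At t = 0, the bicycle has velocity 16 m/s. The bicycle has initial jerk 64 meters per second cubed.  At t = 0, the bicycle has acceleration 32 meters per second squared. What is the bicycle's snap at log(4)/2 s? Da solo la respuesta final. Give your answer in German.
Die Antwort ist 512.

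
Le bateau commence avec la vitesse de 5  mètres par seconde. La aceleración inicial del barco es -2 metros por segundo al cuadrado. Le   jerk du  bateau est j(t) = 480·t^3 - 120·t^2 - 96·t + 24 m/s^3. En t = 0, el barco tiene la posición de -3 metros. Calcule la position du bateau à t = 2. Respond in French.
Nous devons trouver la primitive de notre équation du jerk j(t) = 480·t^3 - 120·t^2 - 96·t + 24 3 fois. En intégrant le jerk et en utilisant la condition initiale a(0) = -2, nous obtenons a(t) = 120·t^4 - 40·t^3 - 48·t^2 + 24·t - 2. En prenant ∫a(t)dt et en appliquant v(0) = 5, nous trouvons v(t) = 24·t^5 - 10·t^4 - 16·t^3 + 12·t^2 - 2·t + 5. La primitive de la vitesse, avec x(0) = -3, donne la position: x(t) = 4·t^6 - 2·t^5 - 4·t^4 + 4·t^3 - t^2 + 5·t - 3. Nous avons la position x(t) = 4·t^6 - 2·t^5 - 4·t^4 + 4·t^3 - t^2 + 5·t - 3. En substituant t = 2: x(2) = 163.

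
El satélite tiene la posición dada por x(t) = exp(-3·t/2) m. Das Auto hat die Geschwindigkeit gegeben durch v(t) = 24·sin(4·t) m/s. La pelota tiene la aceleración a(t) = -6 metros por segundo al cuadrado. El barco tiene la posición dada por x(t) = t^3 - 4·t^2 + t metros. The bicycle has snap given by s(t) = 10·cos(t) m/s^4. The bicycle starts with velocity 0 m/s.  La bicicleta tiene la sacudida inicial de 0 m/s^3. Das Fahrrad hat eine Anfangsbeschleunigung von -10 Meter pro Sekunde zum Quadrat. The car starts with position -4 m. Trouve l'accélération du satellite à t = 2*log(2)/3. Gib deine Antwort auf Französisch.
En partant de la position x(t) = exp(-3·t/2), nous prenons 2 dérivées. En prenant d/dt de x(t), nous trouvons v(t) = -3·exp(-3·t/2)/2. En dérivant la vitesse, nous obtenons l'accélération: a(t) = 9·exp(-3·t/2)/4. En utilisant a(t) = 9·exp(-3·t/2)/4 et en substituant t = 2*log(2)/3, nous trouvons a = 9/8.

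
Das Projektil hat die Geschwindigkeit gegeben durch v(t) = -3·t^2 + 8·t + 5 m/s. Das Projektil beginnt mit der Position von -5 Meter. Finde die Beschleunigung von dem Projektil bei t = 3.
Wir müssen unsere Gleichung für die Geschwindigkeit v(t) = -3·t^2 + 8·t + 5 1-mal ableiten. Mit d/dt von v(t) finden wir a(t) = 8 - 6·t. Aus der Gleichung für die Beschleunigung a(t) = 8 - 6·t, setzen wir t = 3 ein und erhalten a = -10.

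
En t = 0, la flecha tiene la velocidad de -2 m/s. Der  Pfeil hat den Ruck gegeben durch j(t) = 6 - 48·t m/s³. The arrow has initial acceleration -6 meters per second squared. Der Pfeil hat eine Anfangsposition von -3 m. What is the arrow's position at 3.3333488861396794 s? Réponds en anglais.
To find the answer, we compute 3 integrals of j(t) = 6 - 48·t. Taking ∫j(t)dt and applying a(0) = -6, we find a(t) = -24·t^2 + 6·t - 6. The antiderivative of acceleration is velocity. Using v(0) = -2, we get v(t) = -8·t^3 + 3·t^2 - 6·t - 2. Integrating velocity and using the initial condition x(0) = -3, we get x(t) = -2·t^4 + t^3 - 3·t^2 - 2·t - 3. From the given position equation x(t) = -2·t^4 + t^3 - 3·t^2 - 2·t - 3, we substitute t = 3.3333488861396794 to get x = -252.880975214214.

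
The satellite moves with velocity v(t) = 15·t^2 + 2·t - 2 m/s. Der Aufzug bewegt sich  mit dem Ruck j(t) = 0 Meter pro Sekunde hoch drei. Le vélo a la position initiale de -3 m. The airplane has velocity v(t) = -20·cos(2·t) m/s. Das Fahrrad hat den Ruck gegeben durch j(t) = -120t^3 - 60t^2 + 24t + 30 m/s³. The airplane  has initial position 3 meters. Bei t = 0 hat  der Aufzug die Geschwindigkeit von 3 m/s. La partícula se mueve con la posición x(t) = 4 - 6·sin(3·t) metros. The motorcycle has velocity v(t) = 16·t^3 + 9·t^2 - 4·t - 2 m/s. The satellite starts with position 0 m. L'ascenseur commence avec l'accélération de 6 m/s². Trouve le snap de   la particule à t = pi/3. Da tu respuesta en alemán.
Um dies zu lösen, müssen wir 4 Ableitungen unserer Gleichung für die Position x(t) = 4 - 6·sin(3·t) nehmen. Die Ableitung von der Position ergibt die Geschwindigkeit: v(t) = -18·cos(3·t). Durch Ableiten von der Geschwindigkeit erhalten wir die Beschleunigung: a(t) = 54·sin(3·t). Durch Ableiten von der Beschleunigung erhalten wir den Ruck: j(t) = 162·cos(3·t). Mit d/dt von j(t) finden wir s(t) = -486·sin(3·t). Wir haben den Snap s(t) = -486·sin(3·t). Durch Einsetzen von t = pi/3: s(pi/3) = 0.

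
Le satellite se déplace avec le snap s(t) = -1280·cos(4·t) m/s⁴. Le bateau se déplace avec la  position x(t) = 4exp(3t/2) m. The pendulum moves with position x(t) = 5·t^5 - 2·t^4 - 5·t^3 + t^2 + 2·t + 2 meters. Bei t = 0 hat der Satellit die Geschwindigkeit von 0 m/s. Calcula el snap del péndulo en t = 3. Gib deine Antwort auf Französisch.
En partant de la position x(t) = 5·t^5 - 2·t^4 - 5·t^3 + t^2 + 2·t + 2, nous prenons 4 dérivées. En dérivant la position, nous obtenons la vitesse: v(t) = 25·t^4 - 8·t^3 - 15·t^2 + 2·t + 2. En dérivant la vitesse, nous obtenons l'accélération: a(t) = 100·t^3 - 24·t^2 - 30·t + 2. La dérivée de l'accélération donne le jerk: j(t) = 300·t^2 - 48·t - 30. En prenant d/dt de j(t), nous trouvons s(t) = 600·t - 48. Nous avons le snap s(t) = 600·t - 48. En substituant t = 3: s(3) = 1752.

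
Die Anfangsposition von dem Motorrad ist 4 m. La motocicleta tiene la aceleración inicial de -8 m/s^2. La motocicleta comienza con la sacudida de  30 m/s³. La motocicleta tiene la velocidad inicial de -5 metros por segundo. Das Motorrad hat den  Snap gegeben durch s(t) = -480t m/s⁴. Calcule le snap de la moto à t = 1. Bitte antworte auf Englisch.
Using s(t) = -480·t and substituting t = 1, we find s = -480.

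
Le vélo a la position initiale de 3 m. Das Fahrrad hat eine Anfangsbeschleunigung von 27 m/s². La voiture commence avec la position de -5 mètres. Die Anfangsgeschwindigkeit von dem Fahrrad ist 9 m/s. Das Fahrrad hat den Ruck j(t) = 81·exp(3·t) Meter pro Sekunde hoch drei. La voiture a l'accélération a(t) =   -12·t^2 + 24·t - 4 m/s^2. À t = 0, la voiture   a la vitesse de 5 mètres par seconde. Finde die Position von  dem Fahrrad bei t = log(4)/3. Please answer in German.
Wir müssen die Stammfunktion unserer Gleichung für den Ruck j(t) = 81·exp(3·t) 3-mal finden. Mit ∫j(t)dt und Anwendung von a(0) = 27, finden wir a(t) = 27·exp(3·t). Mit ∫a(t)dt und Anwendung von v(0) = 9, finden wir v(t) = 9·exp(3·t). Durch Integration von der Geschwindigkeit und Verwendung der Anfangsbedingung x(0) = 3, erhalten wir x(t) = 3·exp(3·t). Mit x(t) = 3·exp(3·t) und Einsetzen von t = log(4)/3, finden wir x = 12.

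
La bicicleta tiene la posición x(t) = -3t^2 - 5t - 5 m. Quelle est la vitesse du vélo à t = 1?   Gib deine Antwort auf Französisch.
Pour résoudre ceci, nous devons prendre 1 dérivée de notre équation de la position x(t) = -3·t^2 - 5·t - 5. En dérivant la position, nous obtenons la vitesse: v(t) = -6·t - 5. En utilisant v(t) = -6·t - 5 et en substituant t = 1, nous trouvons v = -11.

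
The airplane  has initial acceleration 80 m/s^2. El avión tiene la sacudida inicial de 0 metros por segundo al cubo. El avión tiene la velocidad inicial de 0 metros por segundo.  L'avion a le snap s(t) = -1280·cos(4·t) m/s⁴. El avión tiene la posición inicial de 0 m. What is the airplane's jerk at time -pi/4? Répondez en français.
Nous devons intégrer notre équation du snap s(t) = -1280·cos(4·t) 1 fois. L'intégrale du snap, avec j(0) = 0, donne le jerk: j(t) = -320·sin(4·t). En utilisant j(t) = -320·sin(4·t) et en substituant t = -pi/4, nous trouvons j = 0.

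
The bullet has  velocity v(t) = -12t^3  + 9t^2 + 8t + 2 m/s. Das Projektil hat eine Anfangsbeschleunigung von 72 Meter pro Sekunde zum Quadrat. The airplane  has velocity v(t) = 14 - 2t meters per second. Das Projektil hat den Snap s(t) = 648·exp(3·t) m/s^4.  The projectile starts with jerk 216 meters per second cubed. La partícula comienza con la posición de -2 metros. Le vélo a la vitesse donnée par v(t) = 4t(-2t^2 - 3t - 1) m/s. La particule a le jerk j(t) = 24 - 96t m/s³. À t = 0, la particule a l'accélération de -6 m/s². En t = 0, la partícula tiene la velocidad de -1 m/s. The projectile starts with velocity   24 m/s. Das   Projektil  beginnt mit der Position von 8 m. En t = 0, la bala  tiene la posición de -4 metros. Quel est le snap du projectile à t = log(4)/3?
Nous avons le snap s(t) = 648·exp(3·t). En substituant t = log(4)/3: s(log(4)/3) = 2592.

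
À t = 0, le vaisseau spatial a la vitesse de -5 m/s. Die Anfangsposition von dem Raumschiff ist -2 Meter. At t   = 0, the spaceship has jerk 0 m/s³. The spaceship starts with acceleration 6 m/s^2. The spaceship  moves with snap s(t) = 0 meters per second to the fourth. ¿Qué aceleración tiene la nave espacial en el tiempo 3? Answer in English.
To solve this, we need to take 2 antiderivatives of our snap equation s(t) = 0. Taking ∫s(t)dt and applying j(0) = 0, we find j(t) = 0. Integrating jerk and using the initial condition a(0) = 6, we get a(t) = 6. We have acceleration a(t) = 6. Substituting t = 3: a(3) = 6.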